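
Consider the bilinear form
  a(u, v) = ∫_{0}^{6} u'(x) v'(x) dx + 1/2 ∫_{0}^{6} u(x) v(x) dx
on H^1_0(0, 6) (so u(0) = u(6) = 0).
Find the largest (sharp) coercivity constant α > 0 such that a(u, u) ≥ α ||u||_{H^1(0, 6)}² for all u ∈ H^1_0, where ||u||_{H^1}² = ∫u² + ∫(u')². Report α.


α = (π^2 + 18)/(π^2 + 36)

Coercivity of a(·,·) on H^1_0(0, 6) means a(u, u) ≥ α ||u||_{H^1}² for every u ∈ H^1_0.
The interval has length L = 6, and Poincaré/coercivity depend only on L. Here a(u, u) = ∫(u')² + (1/2)·∫u².
Here 0 < c = 1/2 < 1. The condition a(u,u) ≥ α||u||_{H^1}² reads (1−α)∫(u')² ≥ (α−c)∫u². Any admissible α is ≤ 1 (rapidly oscillating u have ∫u²/∫(u')² → 0), and α = 1 would force 0 ≥ (1−c)∫u², impossible since c < 1; so 1−α > 0. By the sharp Poincaré inequality on H^1_0 of an interval of length L, ∫(u')² ≥ (π/L)²∫u² with equality for the first sine mode sin(π(x−x₀)/L) (x₀ the left endpoint), so the inequality holds for all u iff (1−α)(π/L)² ≥ α − c, i.e. α ≤ ((π/L)² + c)/((π/L)² + 1) = (1 + c(L/π)²)/(1 + (L/π)²). With (π/L)² = π^2/36 and c = 1/2, the largest admissible constant is α = ((π/L)² + c)/((π/L)² + 1).
Simplifying, α = (π^2 + 18)/(π^2 + 36).


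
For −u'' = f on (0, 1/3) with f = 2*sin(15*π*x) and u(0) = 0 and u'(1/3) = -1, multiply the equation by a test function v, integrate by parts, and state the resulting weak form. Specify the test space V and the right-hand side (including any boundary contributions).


V = {v ∈ H^1(0, 1/3) : v(0) = 0} (test functions vanish at x = 0 where u is specified); weak form: ∫_0^1/3 u'v' dx = ∫_0^1/3 (2*sin(15*π*x)) v dx − v(1/3) for all v ∈ V.

Multiply both sides by a test function v and integrate from 0 to 1/3:
  ∫_0^1/3 −u''(x) v(x) dx = ∫_0^1/3 f(x) v(x) dx.
Integrate the LHS by parts once:
  ∫_0^1/3 −u'' v dx = −[u'(x) v(x)]_0^1/3 + ∫_0^1/3 u'(x) v'(x) dx.
Thus ∫_0^1/3 u'(x) v'(x) dx = ∫_0^1/3 f(x) v(x) dx + [u'(x) v(x)]_0^1/3.
Choose V so that boundary terms are either known or forced to vanish.
Mixed BC: u(0) = 0 (Dirichlet) and u'(1/3) = -1 (Neumann). Define V = {v ∈ H^1(0, 1/3) : v(0) = 0}. Then [u' v]_0^1/3 = u'(1/3)·v(1/3) − u'(0)·0 = − v(1/3).
Weak formulation: find u (satisfying any essential BC) such that ∫_0^1/3 u'(x) v'(x) dx = ∫_0^1/3 f v dx − v(1/3) for all v ∈ V (Dirichlet at 0 absorbed into V; Neumann datum at x = 1/3 contributes the boundary term).
Substituting f(x) = 2*sin(15*π*x), the right-hand side is ∫_0^1/3 (2*sin(15*π*x)) v dx − v(1/3).


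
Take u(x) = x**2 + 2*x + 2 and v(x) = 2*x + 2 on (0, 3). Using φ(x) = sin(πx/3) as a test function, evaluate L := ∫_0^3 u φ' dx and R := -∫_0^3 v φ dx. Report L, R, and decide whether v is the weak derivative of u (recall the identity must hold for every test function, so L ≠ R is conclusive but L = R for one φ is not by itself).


LHS = -30/π, RHS = -30/π. Yes, v = u' weakly.

u(x) = x**2 + 2*x + 2, classical derivative u'(x) = 2*x + 2.
φ(x) = sin(πx/3), so φ'(x) = π*cos(π*x/3)/3.
Note φ(0) = φ(3) = 0, so the boundary term u·φ vanishes.
LHS = ∫_0^3 u(x) φ'(x) dx = ∫_0^3 (π*x^2*cos(π*x/3)/3 + 2*π*x*cos(π*x/3)/3 + 2*π*cos(π*x/3)/3) dx. Term by term:
  ∫_0^3 2*π*cos(π*x/3)/3 dx = 0;  ∫_0^3 π*x^2*cos(π*x/3)/3 dx = -18/π;  ∫_0^3 2*π*x*cos(π*x/3)/3 dx = -12/π.
Sum: 0 − 18/π − 12/π = -30/π.
So LHS = -30/π.
∫_0^3 v(x) φ(x) dx = ∫_0^3 (2*x*sin(π*x/3) + 2*sin(π*x/3)) dx. Term by term:
  ∫_0^3 2*sin(π*x/3) dx = 12/π;  ∫_0^3 2*x*sin(π*x/3) dx = 18/π.
Sum: 12/π + 18/π = 30/π.
So RHS = -∫_0^3 v(x) φ(x) dx = -30/π.
LHS = RHS, so the identity holds for this test φ.
Moreover u is smooth here and v(x) = u'(x) = 2*x + 2 pointwise, so the identity holds for every test function. Hence v is the weak derivative of u.


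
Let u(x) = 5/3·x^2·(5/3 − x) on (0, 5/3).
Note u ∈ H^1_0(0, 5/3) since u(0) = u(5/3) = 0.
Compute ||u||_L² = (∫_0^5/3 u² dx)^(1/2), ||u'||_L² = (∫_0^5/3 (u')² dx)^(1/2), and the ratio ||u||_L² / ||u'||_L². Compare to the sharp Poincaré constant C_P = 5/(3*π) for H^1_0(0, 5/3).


||u||_L² / ||u'||_L² = 5*sqrt(14)/42 < C_P = 5/(3*π).

u(x) = 5/3·x^2·(5/3 − x), so u'(x) = 5*x*(10 - 9*x)/9.
u(x) = 5/3·x^2·(5/3 − x) vanishes at x = 0 and x = 5/3, so u ∈ H^1_0(0, 5/3). Differentiate via the product rule and integrate the resulting polynomials term by term.
  ∫_0^5/3 u² dx = ∫_0^5/3 (25*x^6/9 - 250*x^5/27 + 625*x^4/81) dx. Term by term:
    ∫_0^5/3 25*x^6/9 dx = 1953125/137781;  ∫_0^5/3 -250*x^5/27 dx = -1953125/59049;  ∫_0^5/3 625*x^4/81 dx = 390625/19683.
  Sum: 1953125/137781 − 1953125/59049 + 390625/19683 = 390625/413343.
  ∫_0^5/3 (u')² dx = ∫_0^5/3 (25*x^4 - 500*x^3/9 + 2500*x^2/81) dx. Term by term:
    ∫_0^5/3 25*x^4 dx = 15625/243;  ∫_0^5/3 -500*x^3/9 dx = -78125/729;  ∫_0^5/3 2500*x^2/81 dx = 312500/6561.
  Sum: 15625/243 − 78125/729 + 312500/6561 = 31250/6561.
∫_0^5/3 u² dx = 390625/413343, so ||u||_L² = 625*sqrt(7)/1701.
∫_0^5/3 (u')² dx = 31250/6561, so ||u'||_L² = 125*sqrt(2)/81.
Ratio ||u||_L² / ||u'||_L² = 5*sqrt(14)/42.
Sharp Poincaré constant on H^1_0(0, 5/3) is C_P = L/π = 5/(3*π), achieved by sin(3*π/5·x).
A polynomial bump cannot attain the sharp Poincaré constant (only the first sine eigenfunction does), so the ratio is strictly less than C_P, consistent with ||u||_L² ≤ C_P ||u'||_L².


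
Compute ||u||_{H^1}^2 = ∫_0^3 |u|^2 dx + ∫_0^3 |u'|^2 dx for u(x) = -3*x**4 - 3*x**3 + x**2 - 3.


||u||_{H^1}^2 = 2161179/20

The H^1 norm (squared) on an interval (0, L) is
  ||u||_{H^1}^2 = ∫_0^L u(x)^2 dx + ∫_0^L u'(x)^2 dx.
Compute u'(x) = -12*x**3 - 9*x**2 + 2*x.
Then u(x)^2 = 9*x**8 + 18*x**7 + 3*x**6 - 6*x**5 + 19*x**4 + 18*x**3 - 6*x**2 + 9 and u'(x)^2 = 144*x**6 + 216*x**5 + 33*x**4 - 36*x**3 + 4*x**2.
Integrate each monomial from 0 to 3 using ∫_0^3 c·x^n dx = c·3^(n+1)/(n+1):
  ∫_0^3 u(x)^2 dx = ∫_0^3 (9*x^8 + 18*x^7 + 3*x^6 - 6*x^5 + 19*x^4 + 18*x^3 - 6*x^2 + 9) dx. Term by term:
    ∫_0^3 9*x^8 dx = 19683;  ∫_0^3 18*x^7 dx = 59049/4;  ∫_0^3 3*x^6 dx = 6561/7;
    ∫_0^3 -6*x^5 dx = -729;  ∫_0^3 19*x^4 dx = 4617/5;  ∫_0^3 18*x^3 dx = 729/2;
    ∫_0^3 -6*x^2 dx = -54;  ∫_0^3 9 dx = 27.
  Sum: 19683 + 59049/4 + 6561/7 − 729 + 4617/5 + 729/2 − 54 + 27 = 5028021/140.
  ∫_0^3 u'(x)^2 dx = ∫_0^3 (144*x^6 + 216*x^5 + 33*x^4 - 36*x^3 + 4*x^2) dx. Term by term:
    ∫_0^3 144*x^6 dx = 314928/7;  ∫_0^3 216*x^5 dx = 26244;  ∫_0^3 33*x^4 dx = 8019/5;
    ∫_0^3 -36*x^3 dx = -729;  ∫_0^3 4*x^2 dx = 36.
  Sum: 314928/7 + 26244 + 8019/5 − 729 + 36 = 2525058/35.
Adding: ||u||_{H^1}^2 = 5028021/140 + 2525058/35 = 2161179/20.


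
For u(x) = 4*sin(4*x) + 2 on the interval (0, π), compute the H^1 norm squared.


||u||_{H^1(0,π)}^2 = 140*π

u'(x) = 16*cos(4*x).
Expand u² and (u')² and integrate term by term on (0, π), using: for integers n ≥ 1, ∫_0^π sin²(nx) dx = ∫_0^π cos²(nx) dx = π/2; for n ≠ n', ∫_0^π sin(nx)sin(n'x) dx = ∫_0^π cos(nx)cos(n'x) dx = 0; and by product-to-sum, ∫_0^π sin(nx)cos(n'x) dx = ½∫_0^π [sin((n+n')x) + sin((n−n')x)] dx, which is 0 when n+n' is even and 2n/(n²−n'²) when n+n' is odd (it need not vanish on (0, π)). For the constant mode: ∫_0^π 1 dx = π, ∫_0^π cos(nx) dx = 0, ∫_0^π sin(nx) dx = (1−(−1)^n)/n.
  u² squared terms: (2)²·∫1 dx = 4·π = 4*π;  (4)²·∫sin(4x)² dx = 16·π/2 = 8*π.
  u² cross terms: 2·(2)·(4)·∫1·sin(4x) dx = 16·(0) = 0.
  So ∫_0^π u² dx = 4*π + 8*π + 0 = 12*π.
  (u')² squared terms: (16)²·∫cos(4x)² dx = 256·π/2 = 128*π.
  So ∫_0^π (u')² dx = 128*π.
||u||_{H^1}^2 = (12*π) + (128*π) = 140*π.


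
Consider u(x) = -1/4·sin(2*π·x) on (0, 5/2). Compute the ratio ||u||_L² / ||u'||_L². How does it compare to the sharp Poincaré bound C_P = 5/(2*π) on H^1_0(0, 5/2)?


||u||_L² / ||u'||_L² = 1/(2*π) < C_P = 5/(2*π).

u(x) = -1/4·sin(2*π·x), so u'(x) = -π*cos(2*π*x)/2.
Writing u(x) = A·sin(kπx/L) with A = -1/4 and k = 5, use ∫_0^L sin²(kπx/L) dx = L/2 and ∫_0^L cos²(kπx/L) dx = L/2.
u² = 1/16·sin²(2*π·x) and (u')² = π^2/4·cos²(2*π·x), and each of sin², cos² integrates to L/2 = 5/4 over (0, 5/2).
∫_0^5/2 u² dx = 5/64, so ||u||_L² = sqrt(5)/8.
∫_0^5/2 (u')² dx = 5*π^2/16, so ||u'||_L² = sqrt(5)*π/4.
Ratio ||u||_L² / ||u'||_L² = 1/(2*π).
Sharp Poincaré constant on H^1_0(0, 5/2) is C_P = L/π = 5/(2*π), achieved by sin(2*π/5·x).
This is the k = 5 harmonic; the ratio L/(kπ) is strictly less than C_P = L/π, consistent with the sharp inequality ||u||_L² ≤ C_P ||u'||_L².


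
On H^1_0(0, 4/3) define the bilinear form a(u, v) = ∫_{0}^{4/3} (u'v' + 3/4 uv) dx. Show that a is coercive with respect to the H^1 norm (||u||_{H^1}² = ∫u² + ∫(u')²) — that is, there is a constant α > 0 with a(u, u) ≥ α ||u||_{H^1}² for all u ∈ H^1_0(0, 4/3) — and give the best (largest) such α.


α = 3*(4 + 3*π^2)/(16 + 9*π^2)

Coercivity of a(·,·) on H^1_0(0, 4/3) means a(u, u) ≥ α ||u||_{H^1}² for every u ∈ H^1_0.
The interval has length L = 4/3, and Poincaré/coercivity depend only on L. Here a(u, u) = ∫(u')² + (3/4)·∫u².
Here 0 < c = 3/4 < 1. The condition a(u,u) ≥ α||u||_{H^1}² reads (1−α)∫(u')² ≥ (α−c)∫u². Any admissible α is ≤ 1 (rapidly oscillating u have ∫u²/∫(u')² → 0), and α = 1 would force 0 ≥ (1−c)∫u², impossible since c < 1; so 1−α > 0. By the sharp Poincaré inequality on H^1_0 of an interval of length L, ∫(u')² ≥ (π/L)²∫u² with equality for the first sine mode sin(π(x−x₀)/L) (x₀ the left endpoint), so the inequality holds for all u iff (1−α)(π/L)² ≥ α − c, i.e. α ≤ ((π/L)² + c)/((π/L)² + 1) = (1 + c(L/π)²)/(1 + (L/π)²). With (π/L)² = 9*π^2/16 and c = 3/4, the largest admissible constant is α = ((π/L)² + c)/((π/L)² + 1).
Simplifying, α = 3*(4 + 3*π^2)/(16 + 9*π^2).


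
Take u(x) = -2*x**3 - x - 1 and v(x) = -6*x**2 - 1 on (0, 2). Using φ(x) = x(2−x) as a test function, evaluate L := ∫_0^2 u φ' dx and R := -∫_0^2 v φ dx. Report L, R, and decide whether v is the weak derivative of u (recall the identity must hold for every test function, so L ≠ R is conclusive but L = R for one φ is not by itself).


LHS = 164/15, RHS = 164/15. Yes, v = u' weakly.

u(x) = -2*x**3 - x - 1, classical derivative u'(x) = -6*x**2 - 1.
φ(x) = x(2−x), so φ'(x) = 2 - 2*x.
Note φ(0) = φ(2) = 0, so the boundary term u·φ vanishes.
LHS = ∫_0^2 u(x) φ'(x) dx = ∫_0^2 (4*x^4 - 4*x^3 + 2*x^2 - 2) dx. Term by term:
  ∫_0^2 4*x^4 dx = 128/5;  ∫_0^2 -4*x^3 dx = -16;  ∫_0^2 2*x^2 dx = 16/3;
  ∫_0^2 -2 dx = -4.
Sum: 128/5 − 16 + 16/3 − 4 = 164/15.
So LHS = 164/15.
∫_0^2 v(x) φ(x) dx = ∫_0^2 (6*x^4 - 12*x^3 + x^2 - 2*x) dx. Term by term:
  ∫_0^2 6*x^4 dx = 192/5;  ∫_0^2 -12*x^3 dx = -48;  ∫_0^2 x^2 dx = 8/3;
  ∫_0^2 -2*x dx = -4.
Sum: 192/5 − 48 + 8/3 − 4 = -164/15.
So RHS = -∫_0^2 v(x) φ(x) dx = 164/15.
LHS = RHS, so the identity holds for this test φ.
Moreover u is smooth here and v(x) = u'(x) = -6*x**2 - 1 pointwise, so the identity holds for every test function. Hence v is the weak derivative of u.


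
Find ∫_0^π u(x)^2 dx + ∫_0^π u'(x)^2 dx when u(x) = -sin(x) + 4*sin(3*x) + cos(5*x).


||u||_{H^1(0,π)}^2 = 94*π

u'(x) = -5*sin(5*x) - cos(x) + 12*cos(3*x).
Expand u² and (u')² and integrate term by term on (0, π), using: for integers n ≥ 1, ∫_0^π sin²(nx) dx = ∫_0^π cos²(nx) dx = π/2; for n ≠ n', ∫_0^π sin(nx)sin(n'x) dx = ∫_0^π cos(nx)cos(n'x) dx = 0; and by product-to-sum, ∫_0^π sin(nx)cos(n'x) dx = ½∫_0^π [sin((n+n')x) + sin((n−n')x)] dx, which is 0 when n+n' is even and 2n/(n²−n'²) when n+n' is odd (it need not vanish on (0, π)).
  u² squared terms: (-1)²·∫sin(x)² dx = 1·π/2 = π/2;  (4)²·∫sin(3x)² dx = 16·π/2 = 8*π;  (1)²·∫cos(5x)² dx = 1·π/2 = π/2.
  u² cross terms: 2·(-1)·(4)·∫sin(x)·sin(3x) dx = -8·(0) = 0;  2·(-1)·(1)·∫sin(x)·cos(5x) dx = -2·(0) = 0;  2·(4)·(1)·∫sin(3x)·cos(5x) dx = 8·(0) = 0.
  So ∫_0^π u² dx = π/2 + 8*π + π/2 + 0 + 0 + 0 = 9*π.
  (u')² squared terms: (-1)²·∫cos(x)² dx = 1·π/2 = π/2;  (-5)²·∫sin(5x)² dx = 25·π/2 = 25*π/2;  (12)²·∫cos(3x)² dx = 144·π/2 = 72*π.
  (u')² cross terms: 2·(-1)·(-5)·∫cos(x)·sin(5x) dx = 10·(0) = 0;  2·(-1)·(12)·∫cos(x)·cos(3x) dx = -24·(0) = 0;  2·(-5)·(12)·∫sin(5x)·cos(3x) dx = -120·(0) = 0.
  So ∫_0^π (u')² dx = π/2 + 25*π/2 + 72*π + 0 + 0 + 0 = 85*π.
||u||_{H^1}^2 = (9*π) + (85*π) = 94*π.


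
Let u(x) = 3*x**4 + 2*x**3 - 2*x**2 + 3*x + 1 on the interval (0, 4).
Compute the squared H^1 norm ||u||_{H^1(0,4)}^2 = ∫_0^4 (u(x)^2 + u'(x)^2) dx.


||u||_{H^1}^2 = 81716248/105

The H^1 norm (squared) on an interval (0, L) is
  ||u||_{H^1}^2 = ∫_0^L u(x)^2 dx + ∫_0^L u'(x)^2 dx.
Compute u'(x) = 12*x**3 + 6*x**2 - 4*x + 3.
Then u(x)^2 = 9*x**8 + 12*x**7 - 8*x**6 + 10*x**5 + 22*x**4 - 8*x**3 + 5*x**2 + 6*x + 1 and u'(x)^2 = 144*x**6 + 144*x**5 - 60*x**4 + 24*x**3 + 52*x**2 - 24*x + 9.
Integrate each monomial from 0 to 4 using ∫_0^4 c·x^n dx = c·4^(n+1)/(n+1):
  ∫_0^4 u(x)^2 dx = ∫_0^4 (9*x^8 + 12*x^7 - 8*x^6 + 10*x^5 + 22*x^4 - 8*x^3 + 5*x^2 + 6*x + 1) dx. Term by term:
    ∫_0^4 9*x^8 dx = 262144;  ∫_0^4 12*x^7 dx = 98304;  ∫_0^4 -8*x^6 dx = -131072/7;
    ∫_0^4 10*x^5 dx = 20480/3;  ∫_0^4 22*x^4 dx = 22528/5;  ∫_0^4 -8*x^3 dx = -512;
    ∫_0^4 5*x^2 dx = 320/3;  ∫_0^4 6*x dx = 48;  ∫_0^4 1 dx = 4.
  Sum: 262144 + 98304 − 131072/7 + 20480/3 + 22528/5 − 512 + 320/3 + 48 + 4 = 37033748/105.
  ∫_0^4 u'(x)^2 dx = ∫_0^4 (144*x^6 + 144*x^5 - 60*x^4 + 24*x^3 + 52*x^2 - 24*x + 9) dx. Term by term:
    ∫_0^4 144*x^6 dx = 2359296/7;  ∫_0^4 144*x^5 dx = 98304;  ∫_0^4 -60*x^4 dx = -12288;
    ∫_0^4 24*x^3 dx = 1536;  ∫_0^4 52*x^2 dx = 3328/3;  ∫_0^4 -24*x dx = -192;
    ∫_0^4 9 dx = 36.
  Sum: 2359296/7 + 98304 − 12288 + 1536 + 3328/3 − 192 + 36 = 8936500/21.
Adding: ||u||_{H^1}^2 = 37033748/105 + 8936500/21 = 81716248/105.


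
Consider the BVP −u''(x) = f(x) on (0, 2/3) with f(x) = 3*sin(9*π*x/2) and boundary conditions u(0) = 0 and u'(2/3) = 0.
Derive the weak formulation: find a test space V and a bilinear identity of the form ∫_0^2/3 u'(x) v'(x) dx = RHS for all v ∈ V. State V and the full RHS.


V = {v ∈ H^1(0, 2/3) : v(0) = 0} (test functions vanish at x = 0 where u is specified); weak form: ∫_0^2/3 u'v' dx = ∫_0^2/3 (3*sin(9*π*x/2)) v dx for all v ∈ V.

Multiply both sides by a test function v and integrate from 0 to 2/3:
  ∫_0^2/3 −u''(x) v(x) dx = ∫_0^2/3 f(x) v(x) dx.
Integrate the LHS by parts once:
  ∫_0^2/3 −u'' v dx = −[u'(x) v(x)]_0^2/3 + ∫_0^2/3 u'(x) v'(x) dx.
Thus ∫_0^2/3 u'(x) v'(x) dx = ∫_0^2/3 f(x) v(x) dx + [u'(x) v(x)]_0^2/3.
Choose V so that boundary terms are either known or forced to vanish.
Mixed BC: u(0) = 0 (Dirichlet) and u'(2/3) = 0 (Neumann). Define V = {v ∈ H^1(0, 2/3) : v(0) = 0}. Then [u' v]_0^2/3 = u'(2/3)·v(2/3) − u'(0)·0 = 0.
Weak formulation: find u (satisfying any essential BC) such that ∫_0^2/3 u'(x) v'(x) dx = ∫_0^2/3 f v dx for all v ∈ V (Dirichlet at 0 absorbed into V; the Neumann datum at x = 2/3 is zero, so no boundary term remains).
Substituting f(x) = 3*sin(9*π*x/2), the right-hand side is ∫_0^2/3 (3*sin(9*π*x/2)) v dx.


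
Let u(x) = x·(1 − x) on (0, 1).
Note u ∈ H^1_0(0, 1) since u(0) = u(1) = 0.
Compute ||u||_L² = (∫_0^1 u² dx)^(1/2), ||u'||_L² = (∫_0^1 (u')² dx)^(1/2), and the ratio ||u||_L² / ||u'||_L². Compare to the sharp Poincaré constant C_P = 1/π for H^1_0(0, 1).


||u||_L² / ||u'||_L² = sqrt(10)/10 < C_P = 1/π.

u(x) = x·(1 − x), so u'(x) = 1 - 2*x.
u(x) = x·(1 − x) vanishes at x = 0 and x = 1, so u ∈ H^1_0(0, 1). Differentiate via the product rule and integrate the resulting polynomials term by term.
  ∫_0^1 u² dx = ∫_0^1 (x^4 - 2*x^3 + x^2) dx. Term by term:
    ∫_0^1 x^4 dx = 1/5;  ∫_0^1 -2*x^3 dx = -1/2;  ∫_0^1 x^2 dx = 1/3.
  Sum: 1/5 − 1/2 + 1/3 = 1/30.
  ∫_0^1 (u')² dx = ∫_0^1 (4*x^2 - 4*x + 1) dx. Term by term:
    ∫_0^1 4*x^2 dx = 4/3;  ∫_0^1 -4*x dx = -2;  ∫_0^1 1 dx = 1.
  Sum: 4/3 − 2 + 1 = 1/3.
∫_0^1 u² dx = 1/30, so ||u||_L² = sqrt(30)/30.
∫_0^1 (u')² dx = 1/3, so ||u'||_L² = sqrt(3)/3.
Ratio ||u||_L² / ||u'||_L² = sqrt(10)/10.
Sharp Poincaré constant on H^1_0(0, 1) is C_P = L/π = 1/π, achieved by sin(π·x).
A polynomial bump cannot attain the sharp Poincaré constant (only the first sine eigenfunction does), so the ratio is strictly less than C_P, consistent with ||u||_L² ≤ C_P ||u'||_L².


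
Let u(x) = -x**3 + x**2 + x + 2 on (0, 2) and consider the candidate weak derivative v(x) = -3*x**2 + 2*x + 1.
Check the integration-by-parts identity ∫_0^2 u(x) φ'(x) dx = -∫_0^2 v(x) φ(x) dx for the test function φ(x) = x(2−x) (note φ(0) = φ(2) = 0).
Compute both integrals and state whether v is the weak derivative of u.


LHS = 4/5, RHS = 4/5. Yes, v = u' weakly.

u(x) = -x**3 + x**2 + x + 2, classical derivative u'(x) = -3*x**2 + 2*x + 1.
φ(x) = x(2−x), so φ'(x) = 2 - 2*x.
Note φ(0) = φ(2) = 0, so the boundary term u·φ vanishes.
LHS = ∫_0^2 u(x) φ'(x) dx = ∫_0^2 (2*x^4 - 4*x^3 - 2*x + 4) dx. Term by term:
  ∫_0^2 2*x^4 dx = 64/5;  ∫_0^2 -4*x^3 dx = -16;  ∫_0^2 -2*x dx = -4;
  ∫_0^2 4 dx = 8.
Sum: 64/5 − 16 − 4 + 8 = 4/5.
So LHS = 4/5.
∫_0^2 v(x) φ(x) dx = ∫_0^2 (3*x^4 - 8*x^3 + 3*x^2 + 2*x) dx. Term by term:
  ∫_0^2 3*x^4 dx = 96/5;  ∫_0^2 -8*x^3 dx = -32;  ∫_0^2 3*x^2 dx = 8;
  ∫_0^2 2*x dx = 4.
Sum: 96/5 − 32 + 8 + 4 = -4/5.
So RHS = -∫_0^2 v(x) φ(x) dx = 4/5.
LHS = RHS, so the identity holds for this test φ.
Moreover u is smooth here and v(x) = u'(x) = -3*x**2 + 2*x + 1 pointwise, so the identity holds for every test function. Hence v is the weak derivative of u.


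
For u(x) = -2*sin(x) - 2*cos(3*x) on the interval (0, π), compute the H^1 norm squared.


||u||_{H^1(0,π)}^2 = 24*π

u'(x) = 6*sin(3*x) - 2*cos(x).
Expand u² and (u')² and integrate term by term on (0, π), using: for integers n ≥ 1, ∫_0^π sin²(nx) dx = ∫_0^π cos²(nx) dx = π/2; for n ≠ n', ∫_0^π sin(nx)sin(n'x) dx = ∫_0^π cos(nx)cos(n'x) dx = 0; and by product-to-sum, ∫_0^π sin(nx)cos(n'x) dx = ½∫_0^π [sin((n+n')x) + sin((n−n')x)] dx, which is 0 when n+n' is even and 2n/(n²−n'²) when n+n' is odd (it need not vanish on (0, π)).
  u² squared terms: (-2)²·∫cos(3x)² dx = 4·π/2 = 2*π;  (-2)²·∫sin(x)² dx = 4·π/2 = 2*π.
  u² cross terms: 2·(-2)·(-2)·∫cos(3x)·sin(x) dx = 8·(0) = 0.
  So ∫_0^π u² dx = 2*π + 2*π + 0 = 4*π.
  (u')² squared terms: (-2)²·∫cos(x)² dx = 4·π/2 = 2*π;  (6)²·∫sin(3x)² dx = 36·π/2 = 18*π.
  (u')² cross terms: 2·(-2)·(6)·∫cos(x)·sin(3x) dx = -24·(0) = 0.
  So ∫_0^π (u')² dx = 2*π + 18*π + 0 = 20*π.
||u||_{H^1}^2 = (4*π) + (20*π) = 24*π.


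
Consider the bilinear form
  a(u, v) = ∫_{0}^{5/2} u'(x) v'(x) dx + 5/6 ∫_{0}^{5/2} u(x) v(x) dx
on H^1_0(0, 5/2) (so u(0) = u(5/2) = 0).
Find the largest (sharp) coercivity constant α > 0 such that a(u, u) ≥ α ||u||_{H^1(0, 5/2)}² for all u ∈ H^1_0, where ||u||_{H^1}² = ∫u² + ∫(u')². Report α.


α = (125 + 24*π^2)/(6*(25 + 4*π^2))

Coercivity of a(·,·) on H^1_0(0, 5/2) means a(u, u) ≥ α ||u||_{H^1}² for every u ∈ H^1_0.
The interval has length L = 5/2, and Poincaré/coercivity depend only on L. Here a(u, u) = ∫(u')² + (5/6)·∫u².
Here 0 < c = 5/6 < 1. The condition a(u,u) ≥ α||u||_{H^1}² reads (1−α)∫(u')² ≥ (α−c)∫u². Any admissible α is ≤ 1 (rapidly oscillating u have ∫u²/∫(u')² → 0), and α = 1 would force 0 ≥ (1−c)∫u², impossible since c < 1; so 1−α > 0. By the sharp Poincaré inequality on H^1_0 of an interval of length L, ∫(u')² ≥ (π/L)²∫u² with equality for the first sine mode sin(π(x−x₀)/L) (x₀ the left endpoint), so the inequality holds for all u iff (1−α)(π/L)² ≥ α − c, i.e. α ≤ ((π/L)² + c)/((π/L)² + 1) = (1 + c(L/π)²)/(1 + (L/π)²). With (π/L)² = 4*π^2/25 and c = 5/6, the largest admissible constant is α = ((π/L)² + c)/((π/L)² + 1).
Simplifying, α = (125 + 24*π^2)/(6*(25 + 4*π^2)).


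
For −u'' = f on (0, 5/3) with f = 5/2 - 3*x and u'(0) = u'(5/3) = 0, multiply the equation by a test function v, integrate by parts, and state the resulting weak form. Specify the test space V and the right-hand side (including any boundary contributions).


V = H^1(0, 5/3) (no boundary constraint on v; u is determined up to an additive constant); weak form: ∫_0^5/3 u'v' dx = ∫_0^5/3 (5/2 - 3*x) v dx for all v ∈ V.

Multiply both sides by a test function v and integrate from 0 to 5/3:
  ∫_0^5/3 −u''(x) v(x) dx = ∫_0^5/3 f(x) v(x) dx.
Integrate the LHS by parts once:
  ∫_0^5/3 −u'' v dx = −[u'(x) v(x)]_0^5/3 + ∫_0^5/3 u'(x) v'(x) dx.
Thus ∫_0^5/3 u'(x) v'(x) dx = ∫_0^5/3 f(x) v(x) dx + [u'(x) v(x)]_0^5/3.
Choose V so that boundary terms are either known or forced to vanish.
u has homogeneous Neumann: u'(0) = u'(5/3) = 0. So [u' v]_0^5/3 = 0·v(5/3) − 0·v(0) = 0 for any v; take V = H^1(0, 5/3).
Weak formulation: find u (satisfying any essential BC) such that ∫_0^5/3 u'(x) v'(x) dx = ∫_0^5/3 f v dx for all v ∈ V (homogeneous Neumann, so boundary terms vanish).
Substituting f(x) = 5/2 - 3*x, the right-hand side is ∫_0^5/3 (5/2 - 3*x) v dx.
Compatibility check (pure Neumann): taking v ≡ 1 ∈ V gives 0 = ∫_0^5/3 f dx + (0) − (0), i.e. ∫_0^5/3 f dx must equal u'(0) − u'(5/3) = 0. Indeed ∫_0^5/3 (5/2 - 3*x) dx = 0, so the data are compatible. The solution is then unique only up to an additive constant (fix it e.g. by requiring ∫_0^5/3 u dx = 0).


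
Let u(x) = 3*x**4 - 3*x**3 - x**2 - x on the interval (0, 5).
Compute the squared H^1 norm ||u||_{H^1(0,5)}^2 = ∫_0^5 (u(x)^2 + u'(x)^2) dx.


||u||_{H^1}^2 = 26166535/12

The H^1 norm (squared) on an interval (0, L) is
  ||u||_{H^1}^2 = ∫_0^L u(x)^2 dx + ∫_0^L u'(x)^2 dx.
Compute u'(x) = 12*x**3 - 9*x**2 - 2*x - 1.
Then u(x)^2 = 9*x**8 - 18*x**7 + 3*x**6 + 7*x**4 + 2*x**3 + x**2 and u'(x)^2 = 144*x**6 - 216*x**5 + 33*x**4 + 12*x**3 + 22*x**2 + 4*x + 1.
Integrate each monomial from 0 to 5 using ∫_0^5 c·x^n dx = c·5^(n+1)/(n+1):
  ∫_0^5 u(x)^2 dx = ∫_0^5 (9*x^8 - 18*x^7 + 3*x^6 + 7*x^4 + 2*x^3 + x^2) dx. Term by term:
    ∫_0^5 9*x^8 dx = 1953125;  ∫_0^5 -18*x^7 dx = -3515625/4;  ∫_0^5 3*x^6 dx = 234375/7;
    ∫_0^5 7*x^4 dx = 4375;  ∫_0^5 2*x^3 dx = 625/2;  ∫_0^5 x^2 dx = 125/3.
  Sum: 1953125 − 3515625/4 + 234375/7 + 4375 + 625/2 + 125/3 = 93444125/84.
  ∫_0^5 u'(x)^2 dx = ∫_0^5 (144*x^6 - 216*x^5 + 33*x^4 + 12*x^3 + 22*x^2 + 4*x + 1) dx. Term by term:
    ∫_0^5 144*x^6 dx = 11250000/7;  ∫_0^5 -216*x^5 dx = -562500;  ∫_0^5 33*x^4 dx = 20625;
    ∫_0^5 12*x^3 dx = 1875;  ∫_0^5 22*x^2 dx = 2750/3;  ∫_0^5 4*x dx = 50;
    ∫_0^5 1 dx = 5.
  Sum: 11250000/7 − 562500 + 20625 + 1875 + 2750/3 + 50 + 5 = 22430405/21.
Adding: ||u||_{H^1}^2 = 93444125/84 + 22430405/21 = 26166535/12.


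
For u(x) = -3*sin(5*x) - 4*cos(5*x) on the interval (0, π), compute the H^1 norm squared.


||u||_{H^1(0,π)}^2 = 325*π

u'(x) = 20*sin(5*x) - 15*cos(5*x).
Expand u² and (u')² and integrate term by term on (0, π), using: for integers n ≥ 1, ∫_0^π sin²(nx) dx = ∫_0^π cos²(nx) dx = π/2; for n ≠ n', ∫_0^π sin(nx)sin(n'x) dx = ∫_0^π cos(nx)cos(n'x) dx = 0; and by product-to-sum, ∫_0^π sin(nx)cos(n'x) dx = ½∫_0^π [sin((n+n')x) + sin((n−n')x)] dx, which is 0 when n+n' is even and 2n/(n²−n'²) when n+n' is odd (it need not vanish on (0, π)).
  u² squared terms: (-4)²·∫cos(5x)² dx = 16·π/2 = 8*π;  (-3)²·∫sin(5x)² dx = 9·π/2 = 9*π/2.
  u² cross terms: 2·(-4)·(-3)·∫cos(5x)·sin(5x) dx = 24·(0) = 0.
  So ∫_0^π u² dx = 8*π + 9*π/2 + 0 = 25*π/2.
  (u')² squared terms: (-15)²·∫cos(5x)² dx = 225·π/2 = 225*π/2;  (20)²·∫sin(5x)² dx = 400·π/2 = 200*π.
  (u')² cross terms: 2·(-15)·(20)·∫cos(5x)·sin(5x) dx = -600·(0) = 0.
  So ∫_0^π (u')² dx = 225*π/2 + 200*π + 0 = 625*π/2.
||u||_{H^1}^2 = (25*π/2) + (625*π/2) = 325*π.


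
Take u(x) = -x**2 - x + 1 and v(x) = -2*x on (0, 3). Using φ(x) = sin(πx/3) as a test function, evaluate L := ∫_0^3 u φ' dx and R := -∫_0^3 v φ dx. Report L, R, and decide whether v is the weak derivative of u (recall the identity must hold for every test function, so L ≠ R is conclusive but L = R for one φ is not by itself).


LHS = 24/π, RHS = 18/π. No, v is not the weak derivative of u.

u(x) = -x**2 - x + 1, classical derivative u'(x) = -2*x - 1.
φ(x) = sin(πx/3), so φ'(x) = π*cos(π*x/3)/3.
Note φ(0) = φ(3) = 0, so the boundary term u·φ vanishes.
LHS = ∫_0^3 u(x) φ'(x) dx = ∫_0^3 (-π*x^2*cos(π*x/3)/3 - π*x*cos(π*x/3)/3 + π*cos(π*x/3)/3) dx. Term by term:
  ∫_0^3 π*cos(π*x/3)/3 dx = 0;  ∫_0^3 -π*x*cos(π*x/3)/3 dx = 6/π;  ∫_0^3 -π*x^2*cos(π*x/3)/3 dx = 18/π.
Sum: 0 + 6/π + 18/π = 24/π.
So LHS = 24/π.
∫_0^3 v(x) φ(x) dx = ∫_0^3 (-2*x*sin(π*x/3)) dx. Term by term:
  ∫_0^3 -2*x*sin(π*x/3) dx = -18/π.
So RHS = -∫_0^3 v(x) φ(x) dx = 18/π.
LHS − RHS = 6/π ≠ 0, so the identity fails.
(For a valid weak derivative the identity must hold for EVERY test function, in particular this one. The failure shows v is NOT the weak derivative of u.)
Correct weak derivative would be u'(x) = -2*x - 1.


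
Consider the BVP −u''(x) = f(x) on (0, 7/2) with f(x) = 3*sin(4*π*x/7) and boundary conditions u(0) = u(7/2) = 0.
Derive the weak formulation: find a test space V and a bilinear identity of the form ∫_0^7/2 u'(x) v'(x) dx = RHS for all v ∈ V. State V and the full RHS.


V = H^1_0(0, 7/2) (so v(0) = v(7/2) = 0); weak form: ∫_0^7/2 u'v' dx = ∫_0^7/2 (3*sin(4*π*x/7)) v dx for all v ∈ V.

Multiply both sides by a test function v and integrate from 0 to 7/2:
  ∫_0^7/2 −u''(x) v(x) dx = ∫_0^7/2 f(x) v(x) dx.
Integrate the LHS by parts once:
  ∫_0^7/2 −u'' v dx = −[u'(x) v(x)]_0^7/2 + ∫_0^7/2 u'(x) v'(x) dx.
Thus ∫_0^7/2 u'(x) v'(x) dx = ∫_0^7/2 f(x) v(x) dx + [u'(x) v(x)]_0^7/2.
Choose V so that boundary terms are either known or forced to vanish.
u is Dirichlet: u(0) = u(7/2) = 0. Let V = H^1_0(0, 7/2); then v(0) = v(7/2) = 0, and [u' v]_0^7/2 = 0.
Weak formulation: find u (satisfying any essential BC) such that ∫_0^7/2 u'(x) v'(x) dx = ∫_0^7/2 f v dx for all v ∈ V.
Substituting f(x) = 3*sin(4*π*x/7), the right-hand side is ∫_0^7/2 (3*sin(4*π*x/7)) v dx.


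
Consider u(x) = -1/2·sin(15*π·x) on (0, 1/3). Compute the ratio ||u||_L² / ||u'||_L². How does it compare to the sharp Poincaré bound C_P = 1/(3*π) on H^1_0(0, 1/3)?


||u||_L² / ||u'||_L² = 1/(15*π) < C_P = 1/(3*π).

u(x) = -1/2·sin(15*π·x), so u'(x) = -15*π*cos(15*π*x)/2.
Writing u(x) = A·sin(kπx/L) with A = -1/2 and k = 5, use ∫_0^L sin²(kπx/L) dx = L/2 and ∫_0^L cos²(kπx/L) dx = L/2.
u² = 1/4·sin²(15*π·x) and (u')² = 225*π^2/4·cos²(15*π·x), and each of sin², cos² integrates to L/2 = 1/6 over (0, 1/3).
∫_0^1/3 u² dx = 1/24, so ||u||_L² = sqrt(6)/12.
∫_0^1/3 (u')² dx = 75*π^2/8, so ||u'||_L² = 5*sqrt(6)*π/4.
Ratio ||u||_L² / ||u'||_L² = 1/(15*π).
Sharp Poincaré constant on H^1_0(0, 1/3) is C_P = L/π = 1/(3*π), achieved by sin(3*π·x).
This is the k = 5 harmonic; the ratio L/(kπ) is strictly less than C_P = L/π, consistent with the sharp inequality ||u||_L² ≤ C_P ||u'||_L².


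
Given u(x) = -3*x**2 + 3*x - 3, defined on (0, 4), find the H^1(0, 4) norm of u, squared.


||u||_{H^1}^2 = 8376/5

The H^1 norm (squared) on an interval (0, L) is
  ||u||_{H^1}^2 = ∫_0^L u(x)^2 dx + ∫_0^L u'(x)^2 dx.
Compute u'(x) = 3 - 6*x.
Then u(x)^2 = 9*x**4 - 18*x**3 + 27*x**2 - 18*x + 9 and u'(x)^2 = 36*x**2 - 36*x + 9.
Integrate each monomial from 0 to 4 using ∫_0^4 c·x^n dx = c·4^(n+1)/(n+1):
  ∫_0^4 u(x)^2 dx = ∫_0^4 (9*x^4 - 18*x^3 + 27*x^2 - 18*x + 9) dx. Term by term:
    ∫_0^4 9*x^4 dx = 9216/5;  ∫_0^4 -18*x^3 dx = -1152;  ∫_0^4 27*x^2 dx = 576;
    ∫_0^4 -18*x dx = -144;  ∫_0^4 9 dx = 36.
  Sum: 9216/5 − 1152 + 576 − 144 + 36 = 5796/5.
  ∫_0^4 u'(x)^2 dx = ∫_0^4 (36*x^2 - 36*x + 9) dx. Term by term:
    ∫_0^4 36*x^2 dx = 768;  ∫_0^4 -36*x dx = -288;  ∫_0^4 9 dx = 36.
  Sum: 768 − 288 + 36 = 516.
Adding: ||u||_{H^1}^2 = 5796/5 + 516 = 8376/5.


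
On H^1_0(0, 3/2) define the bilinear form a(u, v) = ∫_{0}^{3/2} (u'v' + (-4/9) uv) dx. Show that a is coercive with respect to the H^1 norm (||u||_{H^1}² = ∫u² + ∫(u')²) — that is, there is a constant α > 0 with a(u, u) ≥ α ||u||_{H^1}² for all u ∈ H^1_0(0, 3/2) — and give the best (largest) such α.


α = 4*(-1 + π^2)/(9 + 4*π^2)

Coercivity of a(·,·) on H^1_0(0, 3/2) means a(u, u) ≥ α ||u||_{H^1}² for every u ∈ H^1_0.
The interval has length L = 3/2, and Poincaré/coercivity depend only on L. Here a(u, u) = ∫(u')² + (-4/9)·∫u².
Here c = -4/9 < 0 with |c| < (π/L)² = 4*π^2/9, so coercivity still holds. The condition a(u,u) ≥ α||u||_{H^1}² reads (1−α)∫(u')² ≥ (α−c)∫u². Any admissible α is ≤ 1 (rapidly oscillating u have ∫u²/∫(u')² → 0), and α = 1 would force 0 ≥ (1−c)∫u², impossible since c < 1; so 1−α > 0. By the sharp Poincaré inequality on H^1_0 of an interval of length L, ∫(u')² ≥ (π/L)²∫u² with equality for the first sine mode sin(π(x−x₀)/L) (x₀ the left endpoint), so the inequality holds for all u iff (1−α)(π/L)² ≥ α − c, i.e. α ≤ ((π/L)² + c)/((π/L)² + 1) = (1 + c(L/π)²)/(1 + (L/π)²). (Direct route, valid since c ≤ 0: Poincaré gives c∫u² ≥ c(L/π)²∫(u')², so a(u,u) ≥ (1 + c(L/π)²)∫(u')², while ||u||_{H^1}² ≤ (1 + (L/π)²)∫(u')²; dividing yields the same α.) With (π/L)² = 4*π^2/9 and c = -4/9, the largest admissible constant is α = ((π/L)² + c)/((π/L)² + 1).
Simplifying, α = 4*(-1 + π^2)/(9 + 4*π^2).


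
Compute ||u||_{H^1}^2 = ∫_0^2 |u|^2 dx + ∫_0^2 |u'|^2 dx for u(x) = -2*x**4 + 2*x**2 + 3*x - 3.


||u||_{H^1}^2 = 33976/45

The H^1 norm (squared) on an interval (0, L) is
  ||u||_{H^1}^2 = ∫_0^L u(x)^2 dx + ∫_0^L u'(x)^2 dx.
Compute u'(x) = -8*x**3 + 4*x + 3.
Then u(x)^2 = 4*x**8 - 8*x**6 - 12*x**5 + 16*x**4 + 12*x**3 - 3*x**2 - 18*x + 9 and u'(x)^2 = 64*x**6 - 64*x**4 - 48*x**3 + 16*x**2 + 24*x + 9.
Integrate each monomial from 0 to 2 using ∫_0^2 c·x^n dx = c·2^(n+1)/(n+1):
  ∫_0^2 u(x)^2 dx = ∫_0^2 (4*x^8 - 8*x^6 - 12*x^5 + 16*x^4 + 12*x^3 - 3*x^2 - 18*x + 9) dx. Term by term:
    ∫_0^2 4*x^8 dx = 2048/9;  ∫_0^2 -8*x^6 dx = -1024/7;  ∫_0^2 -12*x^5 dx = -128;
    ∫_0^2 16*x^4 dx = 512/5;  ∫_0^2 12*x^3 dx = 48;  ∫_0^2 -3*x^2 dx = -8;
    ∫_0^2 -18*x dx = -36;  ∫_0^2 9 dx = 18.
  Sum: 2048/9 − 1024/7 − 128 + 512/5 + 48 − 8 − 36 + 18 = 24466/315.
  ∫_0^2 u'(x)^2 dx = ∫_0^2 (64*x^6 - 64*x^4 - 48*x^3 + 16*x^2 + 24*x + 9) dx. Term by term:
    ∫_0^2 64*x^6 dx = 8192/7;  ∫_0^2 -64*x^4 dx = -2048/5;  ∫_0^2 -48*x^3 dx = -192;
    ∫_0^2 16*x^2 dx = 128/3;  ∫_0^2 24*x dx = 48;  ∫_0^2 9 dx = 18.
  Sum: 8192/7 − 2048/5 − 192 + 128/3 + 48 + 18 = 71122/105.
Adding: ||u||_{H^1}^2 = 24466/315 + 71122/105 = 33976/45.


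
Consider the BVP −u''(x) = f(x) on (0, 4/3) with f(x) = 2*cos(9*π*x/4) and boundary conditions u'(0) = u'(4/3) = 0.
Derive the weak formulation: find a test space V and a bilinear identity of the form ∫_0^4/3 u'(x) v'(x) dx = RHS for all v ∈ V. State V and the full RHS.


V = H^1(0, 4/3) (no boundary constraint on v; u is determined up to an additive constant); weak form: ∫_0^4/3 u'v' dx = ∫_0^4/3 (2*cos(9*π*x/4)) v dx for all v ∈ V.

Multiply both sides by a test function v and integrate from 0 to 4/3:
  ∫_0^4/3 −u''(x) v(x) dx = ∫_0^4/3 f(x) v(x) dx.
Integrate the LHS by parts once:
  ∫_0^4/3 −u'' v dx = −[u'(x) v(x)]_0^4/3 + ∫_0^4/3 u'(x) v'(x) dx.
Thus ∫_0^4/3 u'(x) v'(x) dx = ∫_0^4/3 f(x) v(x) dx + [u'(x) v(x)]_0^4/3.
Choose V so that boundary terms are either known or forced to vanish.
u has homogeneous Neumann: u'(0) = u'(4/3) = 0. So [u' v]_0^4/3 = 0·v(4/3) − 0·v(0) = 0 for any v; take V = H^1(0, 4/3).
Weak formulation: find u (satisfying any essential BC) such that ∫_0^4/3 u'(x) v'(x) dx = ∫_0^4/3 f v dx for all v ∈ V (homogeneous Neumann, so boundary terms vanish).
Substituting f(x) = 2*cos(9*π*x/4), the right-hand side is ∫_0^4/3 (2*cos(9*π*x/4)) v dx.
Compatibility check (pure Neumann): taking v ≡ 1 ∈ V gives 0 = ∫_0^4/3 f dx + (0) − (0), i.e. ∫_0^4/3 f dx must equal u'(0) − u'(4/3) = 0. Indeed ∫_0^4/3 (2*cos(9*π*x/4)) dx = 0, so the data are compatible. The solution is then unique only up to an additive constant (fix it e.g. by requiring ∫_0^4/3 u dx = 0).


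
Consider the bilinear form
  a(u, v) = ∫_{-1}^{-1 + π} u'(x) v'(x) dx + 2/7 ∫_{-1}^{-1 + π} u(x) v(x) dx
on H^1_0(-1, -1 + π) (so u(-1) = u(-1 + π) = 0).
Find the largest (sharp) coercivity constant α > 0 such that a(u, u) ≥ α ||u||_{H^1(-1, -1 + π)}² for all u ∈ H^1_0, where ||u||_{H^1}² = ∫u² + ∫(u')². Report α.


α = 9/14

Coercivity of a(·,·) on H^1_0(-1, -1 + π) means a(u, u) ≥ α ||u||_{H^1}² for every u ∈ H^1_0.
The interval has length L = π, and Poincaré/coercivity depend only on L. Here a(u, u) = ∫(u')² + (2/7)·∫u².
Here 0 < c = 2/7 < 1. The condition a(u,u) ≥ α||u||_{H^1}² reads (1−α)∫(u')² ≥ (α−c)∫u². Any admissible α is ≤ 1 (rapidly oscillating u have ∫u²/∫(u')² → 0), and α = 1 would force 0 ≥ (1−c)∫u², impossible since c < 1; so 1−α > 0. By the sharp Poincaré inequality on H^1_0 of an interval of length L, ∫(u')² ≥ (π/L)²∫u² with equality for the first sine mode sin(π(x−x₀)/L) (x₀ the left endpoint), so the inequality holds for all u iff (1−α)(π/L)² ≥ α − c, i.e. α ≤ ((π/L)² + c)/((π/L)² + 1) = (1 + c(L/π)²)/(1 + (L/π)²). With (π/L)² = 1 and c = 2/7, the largest admissible constant is α = ((π/L)² + c)/((π/L)² + 1).
Simplifying, α = 9/14.


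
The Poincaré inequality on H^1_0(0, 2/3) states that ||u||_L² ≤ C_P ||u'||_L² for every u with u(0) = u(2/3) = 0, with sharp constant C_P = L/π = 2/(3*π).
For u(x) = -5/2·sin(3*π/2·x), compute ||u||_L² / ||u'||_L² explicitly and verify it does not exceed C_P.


||u||_L² / ||u'||_L² = 2/(3*π) = C_P.

u(x) = -5/2·sin(3*π/2·x), so u'(x) = -15*π*cos(3*π*x/2)/4.
Writing u(x) = A·sin(kπx/L) with A = -5/2 and k = 1, use ∫_0^L sin²(kπx/L) dx = L/2 and ∫_0^L cos²(kπx/L) dx = L/2.
u² = 25/4·sin²(3*π/2·x) and (u')² = 225*π^2/16·cos²(3*π/2·x), and each of sin², cos² integrates to L/2 = 1/3 over (0, 2/3).
∫_0^2/3 u² dx = 25/12, so ||u||_L² = 5*sqrt(3)/6.
∫_0^2/3 (u')² dx = 75*π^2/16, so ||u'||_L² = 5*sqrt(3)*π/4.
Ratio ||u||_L² / ||u'||_L² = 2/(3*π).
Sharp Poincaré constant on H^1_0(0, 2/3) is C_P = L/π = 2/(3*π), achieved by sin(3*π/2·x).
This is the k = 1 eigenfunction (up to amplitude), so the ratio equals the sharp Poincaré constant exactly.


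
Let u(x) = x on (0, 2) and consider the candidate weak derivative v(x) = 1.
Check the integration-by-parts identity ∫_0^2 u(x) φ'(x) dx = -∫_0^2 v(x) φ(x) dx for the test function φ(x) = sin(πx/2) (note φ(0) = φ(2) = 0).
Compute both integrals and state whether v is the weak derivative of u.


LHS = -4/π, RHS = -4/π. Yes, v = u' weakly.

u(x) = x, classical derivative u'(x) = 1.
φ(x) = sin(πx/2), so φ'(x) = π*cos(π*x/2)/2.
Note φ(0) = φ(2) = 0, so the boundary term u·φ vanishes.
LHS = ∫_0^2 u(x) φ'(x) dx = ∫_0^2 (π*x*cos(π*x/2)/2) dx. Term by term:
  ∫_0^2 π*x*cos(π*x/2)/2 dx = -4/π.
So LHS = -4/π.
∫_0^2 v(x) φ(x) dx = ∫_0^2 (sin(π*x/2)) dx. Term by term:
  ∫_0^2 sin(π*x/2) dx = 4/π.
So RHS = -∫_0^2 v(x) φ(x) dx = -4/π.
LHS = RHS, so the identity holds for this test φ.
Moreover u is smooth here and v(x) = u'(x) = 1 pointwise, so the identity holds for every test function. Hence v is the weak derivative of u.


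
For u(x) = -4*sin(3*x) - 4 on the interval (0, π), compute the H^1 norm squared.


||u||_{H^1(0,π)}^2 = 64/3 + 96*π

u'(x) = -12*cos(3*x).
Expand u² and (u')² and integrate term by term on (0, π), using: for integers n ≥ 1, ∫_0^π sin²(nx) dx = ∫_0^π cos²(nx) dx = π/2; for n ≠ n', ∫_0^π sin(nx)sin(n'x) dx = ∫_0^π cos(nx)cos(n'x) dx = 0; and by product-to-sum, ∫_0^π sin(nx)cos(n'x) dx = ½∫_0^π [sin((n+n')x) + sin((n−n')x)] dx, which is 0 when n+n' is even and 2n/(n²−n'²) when n+n' is odd (it need not vanish on (0, π)). For the constant mode: ∫_0^π 1 dx = π, ∫_0^π cos(nx) dx = 0, ∫_0^π sin(nx) dx = (1−(−1)^n)/n.
  u² squared terms: (-4)²·∫1 dx = 16·π = 16*π;  (-4)²·∫sin(3x)² dx = 16·π/2 = 8*π.
  u² cross terms: 2·(-4)·(-4)·∫1·sin(3x) dx = 32·(2/3) = 64/3.
  So ∫_0^π u² dx = 16*π + 8*π + 64/3 = 64/3 + 24*π.
  (u')² squared terms: (-12)²·∫cos(3x)² dx = 144·π/2 = 72*π.
  So ∫_0^π (u')² dx = 72*π.
||u||_{H^1}^2 = (64/3 + 24*π) + (72*π) = 64/3 + 96*π.


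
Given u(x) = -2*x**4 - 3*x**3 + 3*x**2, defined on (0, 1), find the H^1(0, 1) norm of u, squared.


||u||_{H^1}^2 = 9739/630

The H^1 norm (squared) on an interval (0, L) is
  ||u||_{H^1}^2 = ∫_0^L u(x)^2 dx + ∫_0^L u'(x)^2 dx.
Compute u'(x) = -8*x**3 - 9*x**2 + 6*x.
Then u(x)^2 = 4*x**8 + 12*x**7 - 3*x**6 - 18*x**5 + 9*x**4 and u'(x)^2 = 64*x**6 + 144*x**5 - 15*x**4 - 108*x**3 + 36*x**2.
Integrate each monomial from 0 to 1 using ∫_0^1 c·x^n dx = c·1^(n+1)/(n+1):
  ∫_0^1 u(x)^2 dx = ∫_0^1 (4*x^8 + 12*x^7 - 3*x^6 - 18*x^5 + 9*x^4) dx. Term by term:
    ∫_0^1 4*x^8 dx = 4/9;  ∫_0^1 12*x^7 dx = 3/2;  ∫_0^1 -3*x^6 dx = -3/7;
    ∫_0^1 -18*x^5 dx = -3;  ∫_0^1 9*x^4 dx = 9/5.
  Sum: 4/9 + 3/2 − 3/7 − 3 + 9/5 = 199/630.
  ∫_0^1 u'(x)^2 dx = ∫_0^1 (64*x^6 + 144*x^5 - 15*x^4 - 108*x^3 + 36*x^2) dx. Term by term:
    ∫_0^1 64*x^6 dx = 64/7;  ∫_0^1 144*x^5 dx = 24;  ∫_0^1 -15*x^4 dx = -3;
    ∫_0^1 -108*x^3 dx = -27;  ∫_0^1 36*x^2 dx = 12.
  Sum: 64/7 + 24 − 3 − 27 + 12 = 106/7.
Adding: ||u||_{H^1}^2 = 199/630 + 106/7 = 9739/630.


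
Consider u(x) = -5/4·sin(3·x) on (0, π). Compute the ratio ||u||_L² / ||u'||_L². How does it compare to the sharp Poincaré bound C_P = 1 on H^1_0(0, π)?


||u||_L² / ||u'||_L² = 1/3 < C_P = 1.

u(x) = -5/4·sin(3·x), so u'(x) = -15*cos(3*x)/4.
Writing u(x) = A·sin(kπx/L) with A = -5/4 and k = 3, use ∫_0^L sin²(kπx/L) dx = L/2 and ∫_0^L cos²(kπx/L) dx = L/2.
u² = 25/16·sin²(3·x) and (u')² = 225/16·cos²(3·x), and each of sin², cos² integrates to L/2 = π/2 over (0, π).
∫_0^π u² dx = 25*π/32, so ||u||_L² = 5*sqrt(2)*sqrt(π)/8.
∫_0^π (u')² dx = 225*π/32, so ||u'||_L² = 15*sqrt(2)*sqrt(π)/8.
Ratio ||u||_L² / ||u'||_L² = 1/3.
Sharp Poincaré constant on H^1_0(0, π) is C_P = L/π = 1, achieved by sin(x).
This is the k = 3 harmonic; the ratio L/(kπ) is strictly less than C_P = L/π, consistent with the sharp inequality ||u||_L² ≤ C_P ||u'||_L².


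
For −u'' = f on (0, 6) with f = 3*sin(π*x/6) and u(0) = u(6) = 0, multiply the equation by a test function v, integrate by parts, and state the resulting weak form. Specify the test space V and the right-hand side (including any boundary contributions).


V = H^1_0(0, 6) (so v(0) = v(6) = 0); weak form: ∫_0^6 u'v' dx = ∫_0^6 (3*sin(π*x/6)) v dx for all v ∈ V.

Multiply both sides by a test function v and integrate from 0 to 6:
  ∫_0^6 −u''(x) v(x) dx = ∫_0^6 f(x) v(x) dx.
Integrate the LHS by parts once:
  ∫_0^6 −u'' v dx = −[u'(x) v(x)]_0^6 + ∫_0^6 u'(x) v'(x) dx.
Thus ∫_0^6 u'(x) v'(x) dx = ∫_0^6 f(x) v(x) dx + [u'(x) v(x)]_0^6.
Choose V so that boundary terms are either known or forced to vanish.
u is Dirichlet: u(0) = u(6) = 0. Let V = H^1_0(0, 6); then v(0) = v(6) = 0, and [u' v]_0^6 = 0.
Weak formulation: find u (satisfying any essential BC) such that ∫_0^6 u'(x) v'(x) dx = ∫_0^6 f v dx for all v ∈ V.
Substituting f(x) = 3*sin(π*x/6), the right-hand side is ∫_0^6 (3*sin(π*x/6)) v dx.
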